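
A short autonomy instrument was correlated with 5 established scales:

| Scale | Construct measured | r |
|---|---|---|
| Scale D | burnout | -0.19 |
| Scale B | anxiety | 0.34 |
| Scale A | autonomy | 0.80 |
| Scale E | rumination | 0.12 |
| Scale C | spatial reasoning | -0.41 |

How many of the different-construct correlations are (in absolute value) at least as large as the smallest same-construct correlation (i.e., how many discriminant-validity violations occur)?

Convergent (same construct = autonomy): Scale A.
Smallest convergent = 0.80. Discriminant |r|: 0.19, 0.34, 0.12, 0.41; count ≥ 0.80 → 0.

0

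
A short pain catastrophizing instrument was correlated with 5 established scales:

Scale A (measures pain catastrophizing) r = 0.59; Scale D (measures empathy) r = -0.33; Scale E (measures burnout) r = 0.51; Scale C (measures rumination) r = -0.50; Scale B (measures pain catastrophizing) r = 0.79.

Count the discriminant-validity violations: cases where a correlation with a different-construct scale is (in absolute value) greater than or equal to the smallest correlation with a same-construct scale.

0

Convergent (same construct = pain catastrophizing): Scale A, Scale B.
Smallest convergent = 0.59. Discriminant |r|: 0.33, 0.51, 0.50; count ≥ 0.59 → 0.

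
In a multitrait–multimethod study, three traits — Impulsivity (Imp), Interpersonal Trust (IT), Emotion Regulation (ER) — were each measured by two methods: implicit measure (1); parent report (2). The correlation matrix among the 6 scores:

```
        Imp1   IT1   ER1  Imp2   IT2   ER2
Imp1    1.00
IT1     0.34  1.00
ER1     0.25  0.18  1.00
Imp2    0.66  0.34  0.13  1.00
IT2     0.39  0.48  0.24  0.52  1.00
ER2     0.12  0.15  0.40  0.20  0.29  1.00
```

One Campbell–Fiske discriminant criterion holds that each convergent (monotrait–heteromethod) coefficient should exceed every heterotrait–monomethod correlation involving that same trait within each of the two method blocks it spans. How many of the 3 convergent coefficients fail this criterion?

1

Each convergent coefficient versus the relevant comparison correlations:
Imp (methods 1·2): 0.66 vs {0.34, 0.52, 0.25, 0.20} → pass.
IT (methods 1·2): 0.48 vs {0.34, 0.52, 0.18, 0.29} → fail.
ER (methods 1·2): 0.40 vs {0.25, 0.20, 0.18, 0.29} → pass.
1 of 3 fail.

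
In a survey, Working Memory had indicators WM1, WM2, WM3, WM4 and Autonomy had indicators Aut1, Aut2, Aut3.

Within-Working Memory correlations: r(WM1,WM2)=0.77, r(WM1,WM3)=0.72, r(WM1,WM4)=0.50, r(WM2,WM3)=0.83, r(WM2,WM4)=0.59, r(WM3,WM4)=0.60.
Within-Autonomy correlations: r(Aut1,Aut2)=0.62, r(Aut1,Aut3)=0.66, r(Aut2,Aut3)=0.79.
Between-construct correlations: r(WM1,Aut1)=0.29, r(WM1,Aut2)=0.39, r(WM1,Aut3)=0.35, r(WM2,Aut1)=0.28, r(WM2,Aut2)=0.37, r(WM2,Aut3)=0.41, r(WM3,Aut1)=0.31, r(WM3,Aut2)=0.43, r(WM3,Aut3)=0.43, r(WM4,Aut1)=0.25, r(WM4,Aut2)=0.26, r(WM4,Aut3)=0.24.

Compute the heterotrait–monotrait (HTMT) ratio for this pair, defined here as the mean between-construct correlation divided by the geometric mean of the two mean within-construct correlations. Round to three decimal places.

Mean heterotrait r = 4.01/12 = 0.3342.
Mean within-WM = 4.01/6 = 0.6683; mean within-Aut = 2.07/3 = 0.6900.
Geometric mean = √(0.6683 × 0.6900) = 0.6791.
HTMT = 0.3342 / 0.6791 = 0.492.

0.492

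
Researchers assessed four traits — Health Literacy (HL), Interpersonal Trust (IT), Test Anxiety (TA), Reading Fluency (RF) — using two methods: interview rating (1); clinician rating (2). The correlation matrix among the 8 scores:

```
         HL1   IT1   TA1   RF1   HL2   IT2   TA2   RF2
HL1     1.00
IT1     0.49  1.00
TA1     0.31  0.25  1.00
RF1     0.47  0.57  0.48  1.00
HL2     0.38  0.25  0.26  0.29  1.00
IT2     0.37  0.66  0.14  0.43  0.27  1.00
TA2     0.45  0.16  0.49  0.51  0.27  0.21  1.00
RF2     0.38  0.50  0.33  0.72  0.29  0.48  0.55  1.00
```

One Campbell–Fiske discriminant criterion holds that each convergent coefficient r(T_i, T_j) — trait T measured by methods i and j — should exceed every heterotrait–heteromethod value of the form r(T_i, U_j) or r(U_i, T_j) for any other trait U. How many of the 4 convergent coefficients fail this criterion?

2

Checking each validity diagonal entry against its comparison values:
HL (methods 1·2): 0.38 vs {0.37, 0.25, 0.45, 0.26, 0.38, 0.29} → fail.
IT (methods 1·2): 0.66 vs {0.25, 0.37, 0.16, 0.14, 0.50, 0.43} → pass.
TA (methods 1·2): 0.49 vs {0.26, 0.45, 0.14, 0.16, 0.33, 0.51} → fail.
RF (methods 1·2): 0.72 vs {0.29, 0.38, 0.43, 0.50, 0.51, 0.33} → pass.
2 of 4 fail.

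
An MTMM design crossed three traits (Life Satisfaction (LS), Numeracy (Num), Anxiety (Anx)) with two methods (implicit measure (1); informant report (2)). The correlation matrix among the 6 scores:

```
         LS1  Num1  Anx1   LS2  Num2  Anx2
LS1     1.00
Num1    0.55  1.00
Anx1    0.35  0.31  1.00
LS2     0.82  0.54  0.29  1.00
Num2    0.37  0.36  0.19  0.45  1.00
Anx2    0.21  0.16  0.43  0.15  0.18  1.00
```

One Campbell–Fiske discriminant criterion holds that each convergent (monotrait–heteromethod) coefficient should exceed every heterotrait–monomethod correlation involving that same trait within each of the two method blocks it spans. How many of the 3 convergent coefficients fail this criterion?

Convergent coefficients and their comparison sets:
LS (methods 1·2): 0.82 vs {0.55, 0.45, 0.35, 0.15} → pass.
Num (methods 1·2): 0.36 vs {0.55, 0.45, 0.31, 0.18} → fail.
Anx (methods 1·2): 0.43 vs {0.35, 0.15, 0.31, 0.18} → pass.
1 of 3 fail.

1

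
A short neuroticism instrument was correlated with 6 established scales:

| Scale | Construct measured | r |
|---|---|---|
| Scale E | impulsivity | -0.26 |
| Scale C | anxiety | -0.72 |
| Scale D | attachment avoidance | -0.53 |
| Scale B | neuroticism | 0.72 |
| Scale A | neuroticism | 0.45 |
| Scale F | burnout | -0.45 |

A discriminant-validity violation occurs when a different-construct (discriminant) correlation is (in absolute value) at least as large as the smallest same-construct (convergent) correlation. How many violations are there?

3

Convergent (same construct = neuroticism): Scale B, Scale A.
Smallest convergent = 0.45. Discriminant |r|: 0.26, 0.72, 0.53, 0.45; count ≥ 0.45 → 3.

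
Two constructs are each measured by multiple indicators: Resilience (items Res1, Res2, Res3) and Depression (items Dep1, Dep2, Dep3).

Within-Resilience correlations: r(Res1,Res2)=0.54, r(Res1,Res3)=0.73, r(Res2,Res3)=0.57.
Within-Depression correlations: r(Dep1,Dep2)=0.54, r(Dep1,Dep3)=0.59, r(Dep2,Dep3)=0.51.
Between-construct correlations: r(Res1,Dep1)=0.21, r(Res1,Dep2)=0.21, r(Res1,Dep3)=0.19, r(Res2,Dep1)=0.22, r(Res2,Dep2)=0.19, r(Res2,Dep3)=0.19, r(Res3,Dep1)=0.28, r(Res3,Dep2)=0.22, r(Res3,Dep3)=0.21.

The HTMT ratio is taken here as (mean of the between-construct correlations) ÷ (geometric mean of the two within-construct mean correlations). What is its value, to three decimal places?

Between-construct mean = 1.92/9 = 0.2133.
Mean within-Res = 1.84/3 = 0.6133; mean within-Dep = 1.64/3 = 0.5467.
Geometric mean = √(0.6133 × 0.5467) = 0.5790.
HTMT = 0.2133 / 0.5790 = 0.368.

0.368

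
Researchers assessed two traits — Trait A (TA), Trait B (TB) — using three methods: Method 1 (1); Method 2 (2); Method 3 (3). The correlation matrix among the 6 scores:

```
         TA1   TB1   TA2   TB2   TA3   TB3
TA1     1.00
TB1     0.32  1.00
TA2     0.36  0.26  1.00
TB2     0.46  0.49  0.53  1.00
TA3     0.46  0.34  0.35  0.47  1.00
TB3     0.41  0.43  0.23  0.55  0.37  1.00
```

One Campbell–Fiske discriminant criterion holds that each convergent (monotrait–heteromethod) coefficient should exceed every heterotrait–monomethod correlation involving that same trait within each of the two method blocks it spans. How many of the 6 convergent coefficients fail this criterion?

Convergent coefficients and their comparison sets:
TA (methods 1·2): 0.36 vs {0.32, 0.53} → fail.
TA (methods 1·3): 0.46 vs {0.32, 0.37} → pass.
TA (methods 2·3): 0.35 vs {0.53, 0.37} → fail.
TB (methods 1·2): 0.49 vs {0.32, 0.53} → fail.
TB (methods 1·3): 0.43 vs {0.32, 0.37} → pass.
TB (methods 2·3): 0.55 vs {0.53, 0.37} → pass.
3 of 6 fail.

3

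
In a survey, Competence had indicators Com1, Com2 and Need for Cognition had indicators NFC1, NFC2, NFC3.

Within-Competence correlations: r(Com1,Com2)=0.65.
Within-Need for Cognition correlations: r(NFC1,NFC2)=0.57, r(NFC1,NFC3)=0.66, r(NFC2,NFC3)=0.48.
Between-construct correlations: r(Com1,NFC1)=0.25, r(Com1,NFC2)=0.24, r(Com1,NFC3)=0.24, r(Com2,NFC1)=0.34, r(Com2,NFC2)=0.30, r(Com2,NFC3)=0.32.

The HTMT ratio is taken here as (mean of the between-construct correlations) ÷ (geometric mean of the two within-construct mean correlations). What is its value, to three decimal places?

0.463

Mean between = 1.69/6 = 0.2817.
Mean within-Com = 0.65/1 = 0.6500; mean within-NFC = 1.71/3 = 0.5700.
Geometric mean = √(0.6500 × 0.5700) = 0.6087.
HTMT = 0.2817 / 0.6087 = 0.463.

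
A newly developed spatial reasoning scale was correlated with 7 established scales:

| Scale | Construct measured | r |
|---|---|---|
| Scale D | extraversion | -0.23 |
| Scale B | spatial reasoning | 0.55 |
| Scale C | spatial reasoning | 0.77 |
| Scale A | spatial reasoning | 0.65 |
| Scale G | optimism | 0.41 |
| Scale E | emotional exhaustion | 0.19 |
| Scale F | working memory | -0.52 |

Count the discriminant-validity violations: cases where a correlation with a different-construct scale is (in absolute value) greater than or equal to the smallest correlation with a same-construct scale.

Convergent (same construct = spatial reasoning): Scale B, Scale C, Scale A.
Smallest convergent = 0.55. Discriminant |r|: 0.23, 0.41, 0.19, 0.52; count ≥ 0.55 → 0.

0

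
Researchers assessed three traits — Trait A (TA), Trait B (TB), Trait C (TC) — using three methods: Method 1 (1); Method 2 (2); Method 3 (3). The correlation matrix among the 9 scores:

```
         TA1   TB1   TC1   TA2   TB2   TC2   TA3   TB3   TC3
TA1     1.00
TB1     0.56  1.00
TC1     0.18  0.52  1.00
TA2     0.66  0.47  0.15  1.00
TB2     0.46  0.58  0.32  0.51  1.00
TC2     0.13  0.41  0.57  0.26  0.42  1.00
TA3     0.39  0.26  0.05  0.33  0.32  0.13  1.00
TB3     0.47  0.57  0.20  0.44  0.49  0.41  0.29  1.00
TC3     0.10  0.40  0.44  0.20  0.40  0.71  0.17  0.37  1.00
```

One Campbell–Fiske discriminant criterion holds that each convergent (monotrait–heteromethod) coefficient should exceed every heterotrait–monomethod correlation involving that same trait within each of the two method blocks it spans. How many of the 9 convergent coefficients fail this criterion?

Each convergent coefficient versus the relevant comparison correlations:
TA (methods 1·2): 0.66 vs {0.56, 0.51, 0.18, 0.26} → pass.
TA (methods 1·3): 0.39 vs {0.56, 0.29, 0.18, 0.17} → fail.
TA (methods 2·3): 0.33 vs {0.51, 0.29, 0.26, 0.17} → fail.
TB (methods 1·2): 0.58 vs {0.56, 0.51, 0.52, 0.42} → pass.
TB (methods 1·3): 0.57 vs {0.56, 0.29, 0.52, 0.37} → pass.
TB (methods 2·3): 0.49 vs {0.51, 0.29, 0.42, 0.37} → fail.
TC (methods 1·2): 0.57 vs {0.18, 0.26, 0.52, 0.42} → pass.
TC (methods 1·3): 0.44 vs {0.18, 0.17, 0.52, 0.37} → fail.
TC (methods 2·3): 0.71 vs {0.26, 0.17, 0.42, 0.37} → pass.
4 of 9 fail.

4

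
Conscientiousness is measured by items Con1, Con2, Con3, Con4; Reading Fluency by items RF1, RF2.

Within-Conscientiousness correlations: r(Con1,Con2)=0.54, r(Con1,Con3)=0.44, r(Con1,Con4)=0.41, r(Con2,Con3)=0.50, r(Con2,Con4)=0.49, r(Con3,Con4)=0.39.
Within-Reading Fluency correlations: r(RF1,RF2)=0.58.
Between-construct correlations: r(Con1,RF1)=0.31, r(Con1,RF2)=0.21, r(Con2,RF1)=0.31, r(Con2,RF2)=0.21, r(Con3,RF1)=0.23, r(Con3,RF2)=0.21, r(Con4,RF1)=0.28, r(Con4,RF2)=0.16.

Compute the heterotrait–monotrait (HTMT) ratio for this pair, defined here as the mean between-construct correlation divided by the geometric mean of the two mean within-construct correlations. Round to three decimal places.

Between-construct mean = 1.92/8 = 0.2400.
Mean within-Con = 2.77/6 = 0.4617; mean within-RF = 0.58/1 = 0.5800.
Geometric mean = √(0.4617 × 0.5800) = 0.5175.
HTMT = 0.2400 / 0.5175 = 0.464.

0.464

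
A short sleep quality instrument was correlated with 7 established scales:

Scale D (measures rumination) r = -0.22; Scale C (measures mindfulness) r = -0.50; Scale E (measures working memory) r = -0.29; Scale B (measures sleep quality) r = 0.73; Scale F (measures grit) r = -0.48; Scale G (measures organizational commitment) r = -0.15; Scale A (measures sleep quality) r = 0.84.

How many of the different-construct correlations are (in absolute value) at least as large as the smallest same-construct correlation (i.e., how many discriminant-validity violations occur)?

Convergent (same construct = sleep quality): Scale B, Scale A.
Smallest convergent = 0.73. Discriminant |r|: 0.22, 0.50, 0.29, 0.48, 0.15; count ≥ 0.73 → 0.

0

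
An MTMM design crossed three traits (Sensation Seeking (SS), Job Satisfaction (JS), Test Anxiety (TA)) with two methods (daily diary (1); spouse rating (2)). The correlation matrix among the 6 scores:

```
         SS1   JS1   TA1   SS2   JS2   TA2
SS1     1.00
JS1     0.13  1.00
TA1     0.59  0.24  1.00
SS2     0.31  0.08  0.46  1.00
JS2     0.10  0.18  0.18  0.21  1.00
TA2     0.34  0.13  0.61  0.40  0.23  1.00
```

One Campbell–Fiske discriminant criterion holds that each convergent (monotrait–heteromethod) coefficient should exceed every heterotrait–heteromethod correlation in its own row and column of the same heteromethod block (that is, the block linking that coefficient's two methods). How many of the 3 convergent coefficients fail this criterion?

2

Convergent coefficients and their comparison sets:
SS (methods 1·2): 0.31 vs {0.10, 0.08, 0.34, 0.46} → fail.
JS (methods 1·2): 0.18 vs {0.08, 0.10, 0.13, 0.18} → fail.
TA (methods 1·2): 0.61 vs {0.46, 0.34, 0.18, 0.13} → pass.
2 of 3 fail.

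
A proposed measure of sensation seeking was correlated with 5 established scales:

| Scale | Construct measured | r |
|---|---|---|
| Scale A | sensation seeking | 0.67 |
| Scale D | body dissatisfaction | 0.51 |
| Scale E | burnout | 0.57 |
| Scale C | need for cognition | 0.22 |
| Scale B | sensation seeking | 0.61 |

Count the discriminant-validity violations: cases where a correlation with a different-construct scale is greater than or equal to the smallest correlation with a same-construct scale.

Convergent (same construct = sensation seeking): Scale A, Scale B.
Smallest convergent = 0.61. Discriminant values: 0.51, 0.57, 0.22; count ≥ 0.61 → 0.

0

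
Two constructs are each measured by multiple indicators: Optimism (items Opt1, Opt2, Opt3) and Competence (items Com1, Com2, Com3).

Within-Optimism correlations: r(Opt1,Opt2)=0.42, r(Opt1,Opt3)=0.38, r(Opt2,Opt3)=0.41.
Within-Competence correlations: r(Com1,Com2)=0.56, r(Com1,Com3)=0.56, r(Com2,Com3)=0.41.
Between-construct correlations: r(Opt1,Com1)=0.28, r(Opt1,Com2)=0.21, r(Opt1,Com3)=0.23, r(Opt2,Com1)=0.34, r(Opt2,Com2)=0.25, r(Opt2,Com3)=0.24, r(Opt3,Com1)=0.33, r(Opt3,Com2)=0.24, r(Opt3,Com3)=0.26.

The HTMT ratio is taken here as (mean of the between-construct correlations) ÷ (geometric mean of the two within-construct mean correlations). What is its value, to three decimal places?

0.583

Mean heterotrait r = 2.38/9 = 0.2644.
Mean within-Opt = 1.21/3 = 0.4033; mean within-Com = 1.53/3 = 0.5100.
Geometric mean = √(0.4033 × 0.5100) = 0.4535.
HTMT = 0.2644 / 0.4535 = 0.583.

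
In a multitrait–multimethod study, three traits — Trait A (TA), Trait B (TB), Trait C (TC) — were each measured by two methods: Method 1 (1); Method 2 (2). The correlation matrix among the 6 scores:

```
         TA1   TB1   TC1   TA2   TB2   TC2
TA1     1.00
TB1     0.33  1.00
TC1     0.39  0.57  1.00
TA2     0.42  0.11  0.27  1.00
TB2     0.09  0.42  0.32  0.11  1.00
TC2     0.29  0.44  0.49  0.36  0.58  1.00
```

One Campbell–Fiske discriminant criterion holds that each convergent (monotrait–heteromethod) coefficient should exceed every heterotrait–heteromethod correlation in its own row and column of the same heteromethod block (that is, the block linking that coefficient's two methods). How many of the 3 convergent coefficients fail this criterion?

1

Checking each validity diagonal entry against its comparison values:
TA (methods 1·2): 0.42 vs {0.09, 0.11, 0.29, 0.27} → pass.
TB (methods 1·2): 0.42 vs {0.11, 0.09, 0.44, 0.32} → fail.
TC (methods 1·2): 0.49 vs {0.27, 0.29, 0.32, 0.44} → pass.
1 of 3 fail.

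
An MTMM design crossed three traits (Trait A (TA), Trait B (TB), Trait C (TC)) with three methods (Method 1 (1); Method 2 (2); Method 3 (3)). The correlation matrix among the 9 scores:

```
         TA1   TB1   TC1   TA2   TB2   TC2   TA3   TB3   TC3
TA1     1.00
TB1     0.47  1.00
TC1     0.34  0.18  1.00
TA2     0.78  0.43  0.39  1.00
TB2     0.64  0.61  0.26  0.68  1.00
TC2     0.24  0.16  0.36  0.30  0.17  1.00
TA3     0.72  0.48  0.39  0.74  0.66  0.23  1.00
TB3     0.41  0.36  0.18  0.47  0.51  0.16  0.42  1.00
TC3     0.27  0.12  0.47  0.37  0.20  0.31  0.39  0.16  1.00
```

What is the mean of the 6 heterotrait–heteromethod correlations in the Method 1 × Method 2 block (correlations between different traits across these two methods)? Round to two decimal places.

HTHM values (method 1 × method 2): 0.64, 0.24, 0.43, 0.16, 0.39, 0.26; mean = 2.12/6 = 0.35.

0.35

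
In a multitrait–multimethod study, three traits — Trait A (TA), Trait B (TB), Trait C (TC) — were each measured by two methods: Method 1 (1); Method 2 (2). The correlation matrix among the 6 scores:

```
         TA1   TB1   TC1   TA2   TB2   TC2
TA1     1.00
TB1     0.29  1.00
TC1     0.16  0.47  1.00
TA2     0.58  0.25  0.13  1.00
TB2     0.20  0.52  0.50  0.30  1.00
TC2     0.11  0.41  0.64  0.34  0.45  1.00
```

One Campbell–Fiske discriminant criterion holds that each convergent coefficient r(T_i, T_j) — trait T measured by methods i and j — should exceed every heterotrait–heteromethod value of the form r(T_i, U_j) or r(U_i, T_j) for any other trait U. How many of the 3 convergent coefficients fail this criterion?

0

Convergent coefficients and their comparison sets:
TA (methods 1·2): 0.58 vs {0.20, 0.25, 0.11, 0.13} → pass.
TB (methods 1·2): 0.52 vs {0.25, 0.20, 0.41, 0.50} → pass.
TC (methods 1·2): 0.64 vs {0.13, 0.11, 0.50, 0.41} → pass.
0 of 3 fail.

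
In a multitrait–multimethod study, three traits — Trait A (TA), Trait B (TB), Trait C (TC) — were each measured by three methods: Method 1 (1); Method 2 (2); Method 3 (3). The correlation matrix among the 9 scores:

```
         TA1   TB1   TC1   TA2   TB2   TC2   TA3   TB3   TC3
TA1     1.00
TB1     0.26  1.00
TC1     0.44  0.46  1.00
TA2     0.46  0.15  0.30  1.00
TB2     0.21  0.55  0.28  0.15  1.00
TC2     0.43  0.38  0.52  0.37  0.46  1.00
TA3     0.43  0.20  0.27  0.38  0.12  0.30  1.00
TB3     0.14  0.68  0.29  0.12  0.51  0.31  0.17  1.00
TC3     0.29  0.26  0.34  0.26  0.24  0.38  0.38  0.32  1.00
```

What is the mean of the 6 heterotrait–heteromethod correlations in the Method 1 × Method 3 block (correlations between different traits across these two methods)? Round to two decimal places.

HTHM values (method 1 × method 3): 0.14, 0.29, 0.20, 0.26, 0.27, 0.29; mean = 1.45/6 = 0.24.

0.24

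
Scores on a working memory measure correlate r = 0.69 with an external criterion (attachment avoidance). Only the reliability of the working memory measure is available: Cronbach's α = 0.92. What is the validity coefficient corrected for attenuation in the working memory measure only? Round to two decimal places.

0.72

Single correction: r_c = r_obs / √r_xx = 0.69 / √0.92 = 0.69 / 0.9592 ≈ 0.72.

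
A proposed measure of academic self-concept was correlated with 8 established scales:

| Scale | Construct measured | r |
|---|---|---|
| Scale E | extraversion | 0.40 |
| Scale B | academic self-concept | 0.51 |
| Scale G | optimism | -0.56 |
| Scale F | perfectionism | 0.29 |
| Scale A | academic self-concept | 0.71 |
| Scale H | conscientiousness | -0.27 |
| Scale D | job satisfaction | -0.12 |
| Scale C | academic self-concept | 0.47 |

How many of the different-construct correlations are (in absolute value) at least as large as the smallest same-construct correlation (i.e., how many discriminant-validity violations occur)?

1

Convergent (same construct = academic self-concept): Scale B, Scale A, Scale C.
Smallest convergent = 0.47. Discriminant |r|: 0.40, 0.56, 0.29, 0.27, 0.12; count ≥ 0.47 → 1.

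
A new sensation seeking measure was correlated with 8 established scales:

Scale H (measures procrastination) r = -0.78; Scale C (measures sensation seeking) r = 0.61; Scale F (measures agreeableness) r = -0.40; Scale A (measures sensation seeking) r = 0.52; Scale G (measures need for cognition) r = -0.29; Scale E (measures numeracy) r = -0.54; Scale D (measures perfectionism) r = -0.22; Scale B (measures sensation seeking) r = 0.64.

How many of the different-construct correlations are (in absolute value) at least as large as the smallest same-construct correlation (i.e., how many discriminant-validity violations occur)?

Convergent (same construct = sensation seeking): Scale C, Scale A, Scale B.
Smallest convergent = 0.52. Discriminant |r|: 0.78, 0.40, 0.29, 0.54, 0.22; count ≥ 0.52 → 2.

2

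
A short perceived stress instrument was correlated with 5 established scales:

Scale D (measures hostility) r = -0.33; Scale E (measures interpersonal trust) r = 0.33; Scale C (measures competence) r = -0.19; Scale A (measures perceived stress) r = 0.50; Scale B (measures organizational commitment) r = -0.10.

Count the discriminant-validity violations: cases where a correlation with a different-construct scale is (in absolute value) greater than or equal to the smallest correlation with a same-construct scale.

Convergent (same construct = perceived stress): Scale A.
Smallest convergent = 0.50. Discriminant |r|: 0.33, 0.33, 0.19, 0.10; count ≥ 0.50 → 0.

0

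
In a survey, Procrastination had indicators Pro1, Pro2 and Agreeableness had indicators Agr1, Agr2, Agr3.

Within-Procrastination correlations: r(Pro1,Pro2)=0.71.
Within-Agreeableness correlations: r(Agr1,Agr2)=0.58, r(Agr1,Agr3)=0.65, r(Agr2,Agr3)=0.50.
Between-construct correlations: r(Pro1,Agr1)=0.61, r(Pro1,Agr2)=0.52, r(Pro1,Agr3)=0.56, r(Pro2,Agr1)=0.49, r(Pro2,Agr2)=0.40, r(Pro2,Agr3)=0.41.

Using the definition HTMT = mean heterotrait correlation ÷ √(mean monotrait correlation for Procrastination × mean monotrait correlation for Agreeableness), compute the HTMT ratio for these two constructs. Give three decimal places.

Mean heterotrait r = 2.99/6 = 0.4983.
Mean within-Pro = 0.71/1 = 0.7100; mean within-Agr = 1.73/3 = 0.5767.
Geometric mean = √(0.7100 × 0.5767) = 0.6399.
HTMT = 0.4983 / 0.6399 = 0.779.

0.779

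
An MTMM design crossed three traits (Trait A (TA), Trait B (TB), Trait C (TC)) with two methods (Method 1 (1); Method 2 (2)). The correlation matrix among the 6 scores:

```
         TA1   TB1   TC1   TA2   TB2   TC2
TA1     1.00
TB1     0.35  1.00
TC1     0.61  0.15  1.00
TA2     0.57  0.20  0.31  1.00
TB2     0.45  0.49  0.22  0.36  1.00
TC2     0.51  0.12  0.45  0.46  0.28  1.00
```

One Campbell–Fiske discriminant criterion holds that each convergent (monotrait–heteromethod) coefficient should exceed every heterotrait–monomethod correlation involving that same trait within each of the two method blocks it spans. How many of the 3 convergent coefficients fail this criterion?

Checking each validity diagonal entry against its comparison values:
TA (methods 1·2): 0.57 vs {0.35, 0.36, 0.61, 0.46} → fail.
TB (methods 1·2): 0.49 vs {0.35, 0.36, 0.15, 0.28} → pass.
TC (methods 1·2): 0.45 vs {0.61, 0.46, 0.15, 0.28} → fail.
2 of 3 fail.

2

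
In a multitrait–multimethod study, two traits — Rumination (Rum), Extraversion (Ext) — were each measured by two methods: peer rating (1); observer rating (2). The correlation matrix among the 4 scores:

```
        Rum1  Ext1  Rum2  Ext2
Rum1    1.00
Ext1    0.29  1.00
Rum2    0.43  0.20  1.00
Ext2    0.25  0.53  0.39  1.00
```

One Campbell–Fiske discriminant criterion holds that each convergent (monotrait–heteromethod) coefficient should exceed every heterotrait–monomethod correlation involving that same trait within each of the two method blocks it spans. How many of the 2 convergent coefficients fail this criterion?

0

Each convergent coefficient versus the relevant comparison correlations:
Rum (methods 1·2): 0.43 vs {0.29, 0.39} → pass.
Ext (methods 1·2): 0.53 vs {0.29, 0.39} → pass.
0 of 2 fail.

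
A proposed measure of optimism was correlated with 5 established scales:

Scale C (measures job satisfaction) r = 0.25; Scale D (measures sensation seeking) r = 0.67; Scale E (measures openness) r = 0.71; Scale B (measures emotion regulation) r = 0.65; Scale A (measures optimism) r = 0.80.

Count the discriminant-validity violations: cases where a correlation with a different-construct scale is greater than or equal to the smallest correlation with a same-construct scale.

0

Convergent (same construct = optimism): Scale A.
Smallest convergent = 0.80. Discriminant values: 0.25, 0.67, 0.71, 0.65; count ≥ 0.80 → 0.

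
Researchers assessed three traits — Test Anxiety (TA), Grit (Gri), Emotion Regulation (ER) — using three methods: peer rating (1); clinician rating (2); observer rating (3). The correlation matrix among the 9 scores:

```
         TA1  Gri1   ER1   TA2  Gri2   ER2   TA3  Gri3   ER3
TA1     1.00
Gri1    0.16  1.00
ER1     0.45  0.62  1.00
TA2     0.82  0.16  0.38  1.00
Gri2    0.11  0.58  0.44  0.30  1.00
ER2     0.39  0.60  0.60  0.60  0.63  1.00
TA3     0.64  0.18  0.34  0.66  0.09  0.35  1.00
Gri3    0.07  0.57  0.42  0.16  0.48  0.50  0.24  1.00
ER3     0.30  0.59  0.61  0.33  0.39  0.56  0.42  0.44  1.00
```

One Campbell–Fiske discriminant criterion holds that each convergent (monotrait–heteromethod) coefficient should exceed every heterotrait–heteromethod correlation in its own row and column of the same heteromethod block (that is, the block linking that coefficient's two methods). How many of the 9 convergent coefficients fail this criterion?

4

Checking each validity diagonal entry against its comparison values:
TA (methods 1·2): 0.82 vs {0.11, 0.16, 0.39, 0.38} → pass.
TA (methods 1·3): 0.64 vs {0.07, 0.18, 0.30, 0.34} → pass.
TA (methods 2·3): 0.66 vs {0.16, 0.09, 0.33, 0.35} → pass.
Gri (methods 1·2): 0.58 vs {0.16, 0.11, 0.60, 0.44} → fail.
Gri (methods 1·3): 0.57 vs {0.18, 0.07, 0.59, 0.42} → fail.
Gri (methods 2·3): 0.48 vs {0.09, 0.16, 0.39, 0.50} → fail.
ER (methods 1·2): 0.60 vs {0.38, 0.39, 0.44, 0.60} → fail.
ER (methods 1·3): 0.61 vs {0.34, 0.30, 0.42, 0.59} → pass.
ER (methods 2·3): 0.56 vs {0.35, 0.33, 0.50, 0.39} → pass.
4 of 9 fail.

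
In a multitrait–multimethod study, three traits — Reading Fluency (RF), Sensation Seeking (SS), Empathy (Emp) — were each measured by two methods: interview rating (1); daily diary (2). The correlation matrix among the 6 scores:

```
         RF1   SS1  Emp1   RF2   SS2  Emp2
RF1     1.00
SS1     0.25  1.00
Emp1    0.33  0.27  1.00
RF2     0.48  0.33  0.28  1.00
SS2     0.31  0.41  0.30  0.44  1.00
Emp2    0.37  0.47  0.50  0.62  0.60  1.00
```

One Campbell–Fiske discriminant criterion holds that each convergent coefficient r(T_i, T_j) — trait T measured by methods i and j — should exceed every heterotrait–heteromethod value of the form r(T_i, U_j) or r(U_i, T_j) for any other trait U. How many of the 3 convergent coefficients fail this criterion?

Convergent coefficients and their comparison sets:
RF (methods 1·2): 0.48 vs {0.31, 0.33, 0.37, 0.28} → pass.
SS (methods 1·2): 0.41 vs {0.33, 0.31, 0.47, 0.30} → fail.
Emp (methods 1·2): 0.50 vs {0.28, 0.37, 0.30, 0.47} → pass.
1 of 3 fail.

1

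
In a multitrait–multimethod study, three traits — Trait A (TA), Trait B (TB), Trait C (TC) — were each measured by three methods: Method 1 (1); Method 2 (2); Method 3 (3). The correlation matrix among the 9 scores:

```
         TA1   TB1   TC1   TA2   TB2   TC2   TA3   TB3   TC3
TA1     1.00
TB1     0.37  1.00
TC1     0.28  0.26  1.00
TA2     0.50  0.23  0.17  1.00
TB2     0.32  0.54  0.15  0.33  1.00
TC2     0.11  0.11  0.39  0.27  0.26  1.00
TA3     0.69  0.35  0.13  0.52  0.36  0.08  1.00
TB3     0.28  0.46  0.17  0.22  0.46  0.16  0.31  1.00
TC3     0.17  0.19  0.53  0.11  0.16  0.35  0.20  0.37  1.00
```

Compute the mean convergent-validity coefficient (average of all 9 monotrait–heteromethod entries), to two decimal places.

Convergent values: 0.50, 0.69, 0.52, 0.54, 0.46, 0.46, 0.39, 0.53, 0.35; mean = 4.44/9 = 0.49.

0.49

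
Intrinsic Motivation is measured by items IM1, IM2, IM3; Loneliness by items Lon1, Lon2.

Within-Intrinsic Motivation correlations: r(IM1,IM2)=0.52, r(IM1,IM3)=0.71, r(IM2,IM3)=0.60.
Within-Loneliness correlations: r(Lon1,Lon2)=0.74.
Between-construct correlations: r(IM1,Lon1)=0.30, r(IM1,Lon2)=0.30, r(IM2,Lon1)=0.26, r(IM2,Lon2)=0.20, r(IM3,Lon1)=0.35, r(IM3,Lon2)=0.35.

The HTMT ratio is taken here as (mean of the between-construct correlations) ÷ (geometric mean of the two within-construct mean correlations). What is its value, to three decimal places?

Mean between = 1.76/6 = 0.2933.
Mean within-IM = 1.83/3 = 0.6100; mean within-Lon = 0.74/1 = 0.7400.
Geometric mean = √(0.6100 × 0.7400) = 0.6719.
HTMT = 0.2933 / 0.6719 = 0.437.

0.437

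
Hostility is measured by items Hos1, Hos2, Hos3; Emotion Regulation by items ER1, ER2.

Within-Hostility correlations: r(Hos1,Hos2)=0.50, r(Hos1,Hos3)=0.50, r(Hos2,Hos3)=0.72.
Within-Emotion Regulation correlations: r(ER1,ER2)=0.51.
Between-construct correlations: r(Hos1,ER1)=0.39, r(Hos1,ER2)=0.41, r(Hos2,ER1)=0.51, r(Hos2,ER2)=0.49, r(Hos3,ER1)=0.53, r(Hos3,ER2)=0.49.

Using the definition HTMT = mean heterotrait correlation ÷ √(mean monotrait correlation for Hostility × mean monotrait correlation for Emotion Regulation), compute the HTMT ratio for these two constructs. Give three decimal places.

Mean between = 2.82/6 = 0.4700.
Mean within-Hos = 1.72/3 = 0.5733; mean within-ER = 0.51/1 = 0.5100.
Geometric mean = √(0.5733 × 0.5100) = 0.5407.
HTMT = 0.4700 / 0.5407 = 0.869.

0.869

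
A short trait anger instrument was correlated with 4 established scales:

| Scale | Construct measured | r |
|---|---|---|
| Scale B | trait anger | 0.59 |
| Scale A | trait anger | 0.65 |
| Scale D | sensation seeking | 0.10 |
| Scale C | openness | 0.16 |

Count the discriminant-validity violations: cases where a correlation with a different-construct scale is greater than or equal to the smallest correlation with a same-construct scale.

Convergent (same construct = trait anger): Scale B, Scale A.
Smallest convergent = 0.59. Discriminant values: 0.10, 0.16; count ≥ 0.59 → 0.

0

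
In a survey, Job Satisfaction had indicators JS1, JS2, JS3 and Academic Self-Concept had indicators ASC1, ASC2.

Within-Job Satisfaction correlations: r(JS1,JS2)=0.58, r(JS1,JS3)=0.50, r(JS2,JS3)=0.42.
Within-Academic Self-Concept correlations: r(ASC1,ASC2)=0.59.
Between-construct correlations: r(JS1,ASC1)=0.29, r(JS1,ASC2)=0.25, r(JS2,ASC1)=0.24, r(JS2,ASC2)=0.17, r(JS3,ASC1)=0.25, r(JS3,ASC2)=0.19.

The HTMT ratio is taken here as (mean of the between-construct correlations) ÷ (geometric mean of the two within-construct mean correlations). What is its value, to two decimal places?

0.43

Mean between = 1.39/6 = 0.2317.
Mean within-JS = 1.50/3 = 0.5000; mean within-ASC = 0.59/1 = 0.5900.
Geometric mean = √(0.5000 × 0.5900) = 0.5431.
HTMT = 0.2317 / 0.5431 = 0.43.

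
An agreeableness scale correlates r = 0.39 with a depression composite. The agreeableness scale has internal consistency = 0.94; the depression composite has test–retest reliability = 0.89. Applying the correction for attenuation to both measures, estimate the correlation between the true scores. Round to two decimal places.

r_true = r_obs / √(r_xx · r_yy) = 0.39 / √(0.94 × 0.89) = 0.39 / √0.8366 = 0.39 / 0.9147 ≈ 0.43.

0.43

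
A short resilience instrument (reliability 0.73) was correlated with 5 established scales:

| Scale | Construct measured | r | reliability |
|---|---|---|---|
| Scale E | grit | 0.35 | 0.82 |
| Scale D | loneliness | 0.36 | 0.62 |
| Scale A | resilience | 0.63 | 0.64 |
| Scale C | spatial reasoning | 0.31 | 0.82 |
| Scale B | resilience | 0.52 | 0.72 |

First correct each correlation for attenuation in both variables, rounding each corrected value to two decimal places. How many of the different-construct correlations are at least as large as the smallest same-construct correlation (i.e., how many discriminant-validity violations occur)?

Disattenuated r (r / √(r_scale · r_new)):
  Scale E (disc): 0.35 / √(0.82·0.73) = 0.45
  Scale D (disc): 0.36 / √(0.62·0.73) = 0.54
  Scale A (conv): 0.63 / √(0.64·0.73) = 0.92
  Scale C (disc): 0.31 / √(0.82·0.73) = 0.40
  Scale B (conv): 0.52 / √(0.72·0.73) = 0.72
Smallest convergent = 0.72. Discriminant values: 0.45, 0.54, 0.40; count ≥ 0.72 → 0.

0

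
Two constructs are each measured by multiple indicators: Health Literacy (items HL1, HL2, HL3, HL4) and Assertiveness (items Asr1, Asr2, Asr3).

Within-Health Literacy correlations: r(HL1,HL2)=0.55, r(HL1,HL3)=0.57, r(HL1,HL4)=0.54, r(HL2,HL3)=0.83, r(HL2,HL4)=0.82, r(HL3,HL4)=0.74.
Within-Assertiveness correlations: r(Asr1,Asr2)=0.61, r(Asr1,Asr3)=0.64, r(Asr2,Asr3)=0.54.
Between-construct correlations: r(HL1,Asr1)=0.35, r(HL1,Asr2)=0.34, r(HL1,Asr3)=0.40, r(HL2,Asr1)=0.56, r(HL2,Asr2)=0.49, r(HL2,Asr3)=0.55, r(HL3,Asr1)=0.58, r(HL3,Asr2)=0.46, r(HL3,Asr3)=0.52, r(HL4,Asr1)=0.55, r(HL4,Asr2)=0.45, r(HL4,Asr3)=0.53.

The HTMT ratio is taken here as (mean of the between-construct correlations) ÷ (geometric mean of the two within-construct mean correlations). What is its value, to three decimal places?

Between-construct mean = 5.78/12 = 0.4817.
Mean within-HL = 4.05/6 = 0.6750; mean within-Asr = 1.79/3 = 0.5967.
Geometric mean = √(0.6750 × 0.5967) = 0.6346.
HTMT = 0.4817 / 0.6346 = 0.759.

0.759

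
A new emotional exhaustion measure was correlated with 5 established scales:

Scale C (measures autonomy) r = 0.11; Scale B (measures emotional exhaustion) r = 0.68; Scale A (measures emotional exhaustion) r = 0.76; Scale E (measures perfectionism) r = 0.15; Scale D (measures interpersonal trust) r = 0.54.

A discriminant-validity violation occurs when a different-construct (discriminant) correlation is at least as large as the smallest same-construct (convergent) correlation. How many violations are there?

Convergent (same construct = emotional exhaustion): Scale B, Scale A.
Smallest convergent = 0.68. Discriminant values: 0.11, 0.15, 0.54; count ≥ 0.68 → 0.

0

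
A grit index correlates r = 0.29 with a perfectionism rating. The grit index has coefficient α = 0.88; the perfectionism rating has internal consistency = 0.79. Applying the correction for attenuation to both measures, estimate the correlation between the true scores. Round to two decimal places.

r_true = r_obs / √(r_xx · r_yy) = 0.29 / √(0.88 × 0.79) = 0.29 / √0.6952 = 0.29 / 0.8338 ≈ 0.35.

0.35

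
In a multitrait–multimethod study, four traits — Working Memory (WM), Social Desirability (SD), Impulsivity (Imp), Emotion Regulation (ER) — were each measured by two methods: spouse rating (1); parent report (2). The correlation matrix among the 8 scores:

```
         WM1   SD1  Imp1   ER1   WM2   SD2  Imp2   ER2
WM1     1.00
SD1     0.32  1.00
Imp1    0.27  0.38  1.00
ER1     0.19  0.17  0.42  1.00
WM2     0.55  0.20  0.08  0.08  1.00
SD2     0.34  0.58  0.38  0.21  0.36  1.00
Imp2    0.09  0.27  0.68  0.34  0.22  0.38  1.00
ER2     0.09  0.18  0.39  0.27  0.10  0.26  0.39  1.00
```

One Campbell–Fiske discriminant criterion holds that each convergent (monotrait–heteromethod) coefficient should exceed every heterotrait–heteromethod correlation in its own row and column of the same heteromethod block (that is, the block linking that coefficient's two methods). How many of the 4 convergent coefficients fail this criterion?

1

Each convergent coefficient versus the relevant comparison correlations:
WM (methods 1·2): 0.55 vs {0.34, 0.20, 0.09, 0.08, 0.09, 0.08} → pass.
SD (methods 1·2): 0.58 vs {0.20, 0.34, 0.27, 0.38, 0.18, 0.21} → pass.
Imp (methods 1·2): 0.68 vs {0.08, 0.09, 0.38, 0.27, 0.39, 0.34} → pass.
ER (methods 1·2): 0.27 vs {0.08, 0.09, 0.21, 0.18, 0.34, 0.39} → fail.
1 of 4 fail.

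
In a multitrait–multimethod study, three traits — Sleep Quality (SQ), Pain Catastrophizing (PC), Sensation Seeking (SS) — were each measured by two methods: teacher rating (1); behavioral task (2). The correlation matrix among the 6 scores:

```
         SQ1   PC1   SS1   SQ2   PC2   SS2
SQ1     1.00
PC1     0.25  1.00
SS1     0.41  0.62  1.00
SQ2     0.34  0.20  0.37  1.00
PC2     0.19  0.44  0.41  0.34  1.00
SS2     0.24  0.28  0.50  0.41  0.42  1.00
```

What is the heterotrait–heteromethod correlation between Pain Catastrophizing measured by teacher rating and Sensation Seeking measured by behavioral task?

0.28

Different traits and methods: r(PC1, SS2) = 0.28.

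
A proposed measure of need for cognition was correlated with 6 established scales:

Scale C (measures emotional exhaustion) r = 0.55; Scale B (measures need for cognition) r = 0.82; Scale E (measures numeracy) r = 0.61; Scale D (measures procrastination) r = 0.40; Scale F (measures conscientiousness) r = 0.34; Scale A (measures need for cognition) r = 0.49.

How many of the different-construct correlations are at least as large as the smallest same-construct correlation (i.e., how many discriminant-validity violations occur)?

Convergent (same construct = need for cognition): Scale B, Scale A.
Smallest convergent = 0.49. Discriminant values: 0.55, 0.61, 0.40, 0.34; count ≥ 0.49 → 2.

2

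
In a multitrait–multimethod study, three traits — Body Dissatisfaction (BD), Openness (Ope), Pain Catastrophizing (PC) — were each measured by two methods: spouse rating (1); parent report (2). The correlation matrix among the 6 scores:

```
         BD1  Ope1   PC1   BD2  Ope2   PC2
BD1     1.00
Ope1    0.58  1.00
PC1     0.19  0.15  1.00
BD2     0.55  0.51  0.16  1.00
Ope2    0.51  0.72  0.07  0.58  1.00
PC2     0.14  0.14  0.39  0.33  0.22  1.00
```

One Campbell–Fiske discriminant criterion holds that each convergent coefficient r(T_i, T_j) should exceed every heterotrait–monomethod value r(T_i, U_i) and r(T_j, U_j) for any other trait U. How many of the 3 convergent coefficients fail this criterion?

1

Convergent coefficients and their comparison sets:
BD (methods 1·2): 0.55 vs {0.58, 0.58, 0.19, 0.33} → fail.
Ope (methods 1·2): 0.72 vs {0.58, 0.58, 0.15, 0.22} → pass.
PC (methods 1·2): 0.39 vs {0.19, 0.33, 0.15, 0.22} → pass.
1 of 3 fail.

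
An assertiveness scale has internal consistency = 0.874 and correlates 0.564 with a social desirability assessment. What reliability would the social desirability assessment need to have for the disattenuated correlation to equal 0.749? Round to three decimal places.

r_true = r_obs / √(r_xx · r_yy) ⇒ 0.749 = 0.564 / √(0.874 · r_yy).
√(0.874 · r_yy) = 0.564 / 0.749 = 0.7530; 0.874 · r_yy = 0.5670; r_yy = 0.5670 / 0.874 ≈ 0.649.

0.649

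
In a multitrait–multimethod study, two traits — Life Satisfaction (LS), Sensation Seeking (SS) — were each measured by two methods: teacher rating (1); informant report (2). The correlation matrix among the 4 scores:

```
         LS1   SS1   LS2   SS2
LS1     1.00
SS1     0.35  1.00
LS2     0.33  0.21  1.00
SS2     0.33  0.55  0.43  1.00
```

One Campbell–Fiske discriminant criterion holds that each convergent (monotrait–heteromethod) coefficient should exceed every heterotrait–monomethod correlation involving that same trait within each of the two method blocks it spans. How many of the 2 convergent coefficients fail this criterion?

Convergent coefficients and their comparison sets:
LS (methods 1·2): 0.33 vs {0.35, 0.43} → fail.
SS (methods 1·2): 0.55 vs {0.35, 0.43} → pass.
1 of 2 fail.

1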